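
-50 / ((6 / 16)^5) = -1638400 / 243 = -6742.39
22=22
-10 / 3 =-3.33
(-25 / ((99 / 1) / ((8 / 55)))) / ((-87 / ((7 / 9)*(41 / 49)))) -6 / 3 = -11935978 / 5968809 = -2.00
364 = 364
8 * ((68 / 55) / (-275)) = -544 / 15125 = -0.04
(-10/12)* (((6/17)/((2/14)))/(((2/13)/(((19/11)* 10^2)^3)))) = -1560422500000/22627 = -68962854.11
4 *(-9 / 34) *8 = -8.47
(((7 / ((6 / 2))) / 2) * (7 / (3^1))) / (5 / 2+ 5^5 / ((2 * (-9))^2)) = 882 / 3935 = 0.22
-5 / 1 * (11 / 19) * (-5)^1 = 275 / 19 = 14.47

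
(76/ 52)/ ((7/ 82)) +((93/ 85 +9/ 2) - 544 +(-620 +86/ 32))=-140912827/ 123760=-1138.60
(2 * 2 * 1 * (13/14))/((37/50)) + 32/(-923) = 1191612/239057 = 4.98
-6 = -6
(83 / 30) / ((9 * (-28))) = -83 / 7560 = -0.01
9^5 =59049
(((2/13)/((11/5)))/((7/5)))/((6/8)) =200/3003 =0.07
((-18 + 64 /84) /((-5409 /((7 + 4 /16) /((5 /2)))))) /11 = 5249 /6247395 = 0.00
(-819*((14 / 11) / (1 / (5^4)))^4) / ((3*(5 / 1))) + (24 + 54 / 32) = -5120882812493982549 / 234256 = -21860199151756.98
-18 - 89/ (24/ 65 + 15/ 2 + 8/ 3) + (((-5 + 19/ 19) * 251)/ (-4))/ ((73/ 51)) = 44666253/ 299957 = 148.91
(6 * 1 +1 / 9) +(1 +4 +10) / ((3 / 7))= 370 / 9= 41.11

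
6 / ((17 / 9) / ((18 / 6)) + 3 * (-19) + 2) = -81 / 734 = -0.11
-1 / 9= -0.11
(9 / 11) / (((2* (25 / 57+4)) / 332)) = 85158 / 2783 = 30.60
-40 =-40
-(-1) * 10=10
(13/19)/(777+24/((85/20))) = 221/252795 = 0.00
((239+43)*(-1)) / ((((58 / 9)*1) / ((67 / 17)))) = -85023 / 493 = -172.46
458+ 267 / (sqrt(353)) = 267 * sqrt(353) / 353+ 458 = 472.21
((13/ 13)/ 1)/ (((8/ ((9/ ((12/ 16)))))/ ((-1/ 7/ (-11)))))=3/ 154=0.02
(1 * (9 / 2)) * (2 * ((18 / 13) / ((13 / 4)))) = 648 / 169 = 3.83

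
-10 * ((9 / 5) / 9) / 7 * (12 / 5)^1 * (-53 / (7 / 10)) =2544 / 49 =51.92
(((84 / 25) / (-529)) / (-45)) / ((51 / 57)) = 532 / 3372375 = 0.00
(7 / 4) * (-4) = -7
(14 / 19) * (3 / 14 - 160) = -2237 / 19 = -117.74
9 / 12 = 3 / 4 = 0.75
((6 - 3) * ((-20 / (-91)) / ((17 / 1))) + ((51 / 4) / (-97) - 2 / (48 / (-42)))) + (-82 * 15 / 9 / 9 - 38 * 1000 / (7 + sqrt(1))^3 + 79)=-1134004415 / 129650976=-8.75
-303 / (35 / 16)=-4848 / 35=-138.51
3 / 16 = 0.19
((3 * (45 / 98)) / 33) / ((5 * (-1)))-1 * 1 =-1087 / 1078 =-1.01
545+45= 590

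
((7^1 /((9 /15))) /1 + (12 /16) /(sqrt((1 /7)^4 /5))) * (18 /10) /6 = 7 /2 + 441 * sqrt(5) /40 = 28.15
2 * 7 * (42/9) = 196/3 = 65.33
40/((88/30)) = 13.64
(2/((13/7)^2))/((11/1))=98/1859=0.05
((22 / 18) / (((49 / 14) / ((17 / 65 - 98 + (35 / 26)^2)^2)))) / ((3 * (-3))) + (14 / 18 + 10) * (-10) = -167272855219 / 359868600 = -464.82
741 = 741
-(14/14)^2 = -1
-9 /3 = -3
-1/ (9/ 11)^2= -121/ 81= -1.49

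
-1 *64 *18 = -1152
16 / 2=8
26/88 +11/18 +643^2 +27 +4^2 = 163743191/396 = 413492.91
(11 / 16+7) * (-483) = -3713.06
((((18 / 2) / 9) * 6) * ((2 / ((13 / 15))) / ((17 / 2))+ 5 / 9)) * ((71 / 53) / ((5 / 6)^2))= 560616 / 58565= 9.57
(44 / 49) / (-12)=-0.07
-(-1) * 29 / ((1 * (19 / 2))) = 58 / 19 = 3.05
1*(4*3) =12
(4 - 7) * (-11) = 33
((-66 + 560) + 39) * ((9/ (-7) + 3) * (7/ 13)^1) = 492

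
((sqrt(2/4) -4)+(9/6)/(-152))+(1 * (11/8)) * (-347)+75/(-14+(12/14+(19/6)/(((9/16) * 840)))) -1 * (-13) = -5364516433/11321264+sqrt(2)/2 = -473.14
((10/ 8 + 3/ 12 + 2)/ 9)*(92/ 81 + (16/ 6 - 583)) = -328405/ 1458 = -225.24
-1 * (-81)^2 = -6561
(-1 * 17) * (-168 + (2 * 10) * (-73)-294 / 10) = 140879 / 5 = 28175.80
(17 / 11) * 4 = 68 / 11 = 6.18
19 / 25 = 0.76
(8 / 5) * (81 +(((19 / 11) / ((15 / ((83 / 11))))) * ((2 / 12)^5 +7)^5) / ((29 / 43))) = 1121592122959959368853122527 / 32250607983951504998400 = 34777.39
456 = 456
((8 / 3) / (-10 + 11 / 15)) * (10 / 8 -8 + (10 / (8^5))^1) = 552935 / 284672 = 1.94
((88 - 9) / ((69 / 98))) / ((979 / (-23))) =-7742 / 2937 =-2.64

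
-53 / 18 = -2.94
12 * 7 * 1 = 84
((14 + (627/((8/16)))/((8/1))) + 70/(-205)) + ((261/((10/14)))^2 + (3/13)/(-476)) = 423970068941/3171350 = 133687.57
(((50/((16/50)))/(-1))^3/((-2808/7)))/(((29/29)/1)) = 1708984375/179712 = 9509.57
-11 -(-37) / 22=-205 / 22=-9.32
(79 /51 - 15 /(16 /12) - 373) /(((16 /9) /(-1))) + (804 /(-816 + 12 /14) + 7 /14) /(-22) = 2450353793 /11381568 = 215.29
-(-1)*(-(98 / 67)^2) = -9604 / 4489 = -2.14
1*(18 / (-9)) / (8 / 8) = -2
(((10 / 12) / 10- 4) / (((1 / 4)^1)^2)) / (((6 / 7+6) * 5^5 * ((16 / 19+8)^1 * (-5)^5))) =893 / 8437500000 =0.00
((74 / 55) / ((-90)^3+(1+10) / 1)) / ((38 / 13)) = -481 / 761793505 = -0.00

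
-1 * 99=-99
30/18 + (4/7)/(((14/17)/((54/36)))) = 398/147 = 2.71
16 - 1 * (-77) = 93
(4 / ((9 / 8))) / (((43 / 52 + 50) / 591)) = 327808 / 7929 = 41.34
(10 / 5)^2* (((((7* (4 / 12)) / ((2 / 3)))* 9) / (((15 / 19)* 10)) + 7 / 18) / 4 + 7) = 29141 / 900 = 32.38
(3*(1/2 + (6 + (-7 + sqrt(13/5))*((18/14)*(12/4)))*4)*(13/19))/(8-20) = 2171/152-351*sqrt(65)/665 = 10.03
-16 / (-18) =8 / 9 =0.89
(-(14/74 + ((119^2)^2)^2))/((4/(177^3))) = -2062705482784654513093323/37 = -55748796832017689543062.78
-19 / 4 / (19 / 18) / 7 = -9 / 14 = -0.64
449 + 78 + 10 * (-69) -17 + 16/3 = -524/3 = -174.67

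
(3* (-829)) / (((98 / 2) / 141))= -350667 / 49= -7156.47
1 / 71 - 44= -3123 / 71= -43.99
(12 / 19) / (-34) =-6 / 323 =-0.02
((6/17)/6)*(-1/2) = -0.03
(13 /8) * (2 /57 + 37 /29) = 2.13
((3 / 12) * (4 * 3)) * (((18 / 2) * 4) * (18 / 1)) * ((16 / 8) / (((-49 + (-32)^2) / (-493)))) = -638928 / 325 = -1965.93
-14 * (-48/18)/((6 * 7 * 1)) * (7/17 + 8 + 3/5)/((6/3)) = 3064/765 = 4.01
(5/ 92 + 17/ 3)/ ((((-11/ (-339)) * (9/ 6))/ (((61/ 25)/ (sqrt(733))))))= 10884047 * sqrt(733)/ 27817350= 10.59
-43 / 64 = -0.67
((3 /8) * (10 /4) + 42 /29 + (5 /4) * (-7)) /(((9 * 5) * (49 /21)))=-0.06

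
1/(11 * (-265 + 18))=-1/2717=-0.00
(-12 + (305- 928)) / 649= -635 / 649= -0.98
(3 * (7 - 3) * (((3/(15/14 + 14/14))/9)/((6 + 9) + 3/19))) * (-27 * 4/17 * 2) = -798/493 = -1.62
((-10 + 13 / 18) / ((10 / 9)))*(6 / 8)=-501 / 80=-6.26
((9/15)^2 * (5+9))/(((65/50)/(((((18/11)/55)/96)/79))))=189/12426700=0.00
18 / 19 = 0.95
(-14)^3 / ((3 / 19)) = -17378.67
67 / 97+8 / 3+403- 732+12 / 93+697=3351179 / 9021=371.49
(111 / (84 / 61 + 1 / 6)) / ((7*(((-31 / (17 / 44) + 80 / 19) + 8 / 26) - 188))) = -28431429 / 729926890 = -0.04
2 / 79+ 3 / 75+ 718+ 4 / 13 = 18444227 / 25675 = 718.37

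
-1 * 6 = -6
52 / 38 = 26 / 19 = 1.37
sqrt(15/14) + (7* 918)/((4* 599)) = sqrt(210)/14 + 3213/1198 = 3.72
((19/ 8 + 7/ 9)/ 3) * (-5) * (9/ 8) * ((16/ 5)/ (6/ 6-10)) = 227/ 108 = 2.10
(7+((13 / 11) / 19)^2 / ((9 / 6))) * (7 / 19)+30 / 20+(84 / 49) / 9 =4.27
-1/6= -0.17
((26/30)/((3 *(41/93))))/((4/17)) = 6851/2460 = 2.78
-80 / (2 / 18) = -720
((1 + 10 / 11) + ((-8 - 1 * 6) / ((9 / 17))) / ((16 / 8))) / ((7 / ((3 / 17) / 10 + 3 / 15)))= -592 / 1683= -0.35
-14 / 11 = -1.27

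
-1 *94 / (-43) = 94 / 43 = 2.19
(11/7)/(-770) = -1/490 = -0.00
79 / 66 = 1.20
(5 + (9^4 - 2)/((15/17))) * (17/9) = 1896826/135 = 14050.56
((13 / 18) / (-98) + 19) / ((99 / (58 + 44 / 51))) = 50288003 / 4453218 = 11.29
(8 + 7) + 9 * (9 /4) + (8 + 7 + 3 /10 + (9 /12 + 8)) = 593 /10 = 59.30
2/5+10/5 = 12/5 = 2.40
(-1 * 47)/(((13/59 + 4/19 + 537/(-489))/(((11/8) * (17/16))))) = 1605952447/15607040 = 102.90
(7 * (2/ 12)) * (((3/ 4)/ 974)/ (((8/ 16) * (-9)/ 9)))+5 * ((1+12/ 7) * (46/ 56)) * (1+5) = 12768797/ 190904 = 66.89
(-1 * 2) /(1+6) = -2 /7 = -0.29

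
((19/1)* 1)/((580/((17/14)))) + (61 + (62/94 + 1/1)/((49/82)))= 170485907/2671480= 63.82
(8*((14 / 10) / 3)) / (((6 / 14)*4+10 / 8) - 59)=-1568 / 23535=-0.07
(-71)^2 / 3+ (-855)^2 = 2198116 / 3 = 732705.33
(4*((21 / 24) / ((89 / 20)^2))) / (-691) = -1400 / 5473411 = -0.00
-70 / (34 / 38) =-1330 / 17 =-78.24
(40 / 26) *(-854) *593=-10128440 / 13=-779110.77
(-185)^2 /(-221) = -34225 /221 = -154.86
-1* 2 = -2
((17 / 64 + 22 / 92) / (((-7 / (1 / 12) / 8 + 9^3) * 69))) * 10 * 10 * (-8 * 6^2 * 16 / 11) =-1188800 / 2787301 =-0.43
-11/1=-11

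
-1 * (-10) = 10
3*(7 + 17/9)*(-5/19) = -400/57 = -7.02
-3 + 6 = 3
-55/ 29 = -1.90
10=10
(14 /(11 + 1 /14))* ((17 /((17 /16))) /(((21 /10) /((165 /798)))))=3520 /1767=1.99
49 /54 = 0.91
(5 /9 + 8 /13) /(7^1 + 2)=137 /1053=0.13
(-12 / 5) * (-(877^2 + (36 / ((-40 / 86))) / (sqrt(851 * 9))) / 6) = 1538258 / 5 - 258 * sqrt(851) / 21275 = 307651.25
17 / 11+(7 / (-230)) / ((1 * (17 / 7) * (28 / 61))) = 261183 / 172040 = 1.52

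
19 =19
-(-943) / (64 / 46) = 21689 / 32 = 677.78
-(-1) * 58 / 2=29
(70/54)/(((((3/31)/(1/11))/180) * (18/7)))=75950/891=85.24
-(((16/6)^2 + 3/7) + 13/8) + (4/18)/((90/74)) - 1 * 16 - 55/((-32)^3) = -2320600811/92897280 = -24.98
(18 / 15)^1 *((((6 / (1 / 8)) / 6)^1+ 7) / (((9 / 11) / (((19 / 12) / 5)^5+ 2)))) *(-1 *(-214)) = 1833384768523 / 194400000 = 9430.99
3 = 3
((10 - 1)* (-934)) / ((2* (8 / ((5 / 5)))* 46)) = -11.42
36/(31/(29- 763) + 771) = 26424/565883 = 0.05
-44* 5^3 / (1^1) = -5500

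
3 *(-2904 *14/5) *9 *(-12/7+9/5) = -470448/25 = -18817.92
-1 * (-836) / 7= 836 / 7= 119.43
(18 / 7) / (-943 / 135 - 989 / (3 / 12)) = -2430 / 3745021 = -0.00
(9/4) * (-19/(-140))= 171/560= 0.31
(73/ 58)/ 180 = 73/ 10440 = 0.01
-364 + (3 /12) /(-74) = -107745 /296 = -364.00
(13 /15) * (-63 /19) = -273 /95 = -2.87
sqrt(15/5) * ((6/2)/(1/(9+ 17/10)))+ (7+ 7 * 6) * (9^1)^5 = 321 * sqrt(3)/10+ 2893401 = 2893456.60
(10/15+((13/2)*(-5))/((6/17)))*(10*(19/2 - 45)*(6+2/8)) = 9735875/48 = 202830.73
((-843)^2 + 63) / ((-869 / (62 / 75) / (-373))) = 5478641904 / 21725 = 252181.45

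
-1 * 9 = -9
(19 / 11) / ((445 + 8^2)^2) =19 / 2849891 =0.00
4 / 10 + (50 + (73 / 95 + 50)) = 9611 / 95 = 101.17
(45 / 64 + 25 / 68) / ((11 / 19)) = 1.85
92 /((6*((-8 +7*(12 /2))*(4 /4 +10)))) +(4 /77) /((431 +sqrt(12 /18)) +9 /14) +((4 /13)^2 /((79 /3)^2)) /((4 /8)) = 2683126187679653 /64822927076817195- 112*sqrt(6) /1205084705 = 0.04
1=1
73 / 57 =1.28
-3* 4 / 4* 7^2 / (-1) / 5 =147 / 5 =29.40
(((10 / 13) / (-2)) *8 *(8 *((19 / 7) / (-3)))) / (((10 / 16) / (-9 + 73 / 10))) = -82688 / 1365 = -60.58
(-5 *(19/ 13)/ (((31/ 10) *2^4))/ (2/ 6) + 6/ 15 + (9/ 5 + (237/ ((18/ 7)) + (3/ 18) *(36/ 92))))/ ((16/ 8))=104543071/ 2224560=46.99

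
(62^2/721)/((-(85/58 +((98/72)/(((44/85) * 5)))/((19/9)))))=-372775744/119885717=-3.11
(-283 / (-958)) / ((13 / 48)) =1.09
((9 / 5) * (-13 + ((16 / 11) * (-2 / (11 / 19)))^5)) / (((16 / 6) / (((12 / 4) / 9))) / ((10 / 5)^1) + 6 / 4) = -1501583076730458 / 1426558353055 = -1052.59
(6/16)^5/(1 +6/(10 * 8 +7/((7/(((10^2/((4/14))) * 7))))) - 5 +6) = 307395/83001344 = 0.00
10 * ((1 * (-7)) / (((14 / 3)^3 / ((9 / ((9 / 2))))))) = -135 / 98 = -1.38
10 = 10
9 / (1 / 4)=36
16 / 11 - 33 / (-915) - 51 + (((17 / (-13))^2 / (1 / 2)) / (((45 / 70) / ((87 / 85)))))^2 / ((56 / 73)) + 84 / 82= -1738129379872 / 176791875975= -9.83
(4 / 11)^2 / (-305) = -16 / 36905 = -0.00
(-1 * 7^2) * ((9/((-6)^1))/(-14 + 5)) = -49/6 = -8.17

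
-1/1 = -1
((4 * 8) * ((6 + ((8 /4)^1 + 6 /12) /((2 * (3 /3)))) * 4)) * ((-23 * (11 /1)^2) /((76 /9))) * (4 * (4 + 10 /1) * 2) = -650821248 /19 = -34253749.89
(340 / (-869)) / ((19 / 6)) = -2040 / 16511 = -0.12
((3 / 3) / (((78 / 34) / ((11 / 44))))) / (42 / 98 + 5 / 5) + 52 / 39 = 733 / 520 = 1.41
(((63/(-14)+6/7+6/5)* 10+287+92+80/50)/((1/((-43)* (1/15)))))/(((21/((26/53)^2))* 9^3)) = -362361688/22576565025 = -0.02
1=1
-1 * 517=-517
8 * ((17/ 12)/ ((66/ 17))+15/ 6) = 2269/ 99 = 22.92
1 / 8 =0.12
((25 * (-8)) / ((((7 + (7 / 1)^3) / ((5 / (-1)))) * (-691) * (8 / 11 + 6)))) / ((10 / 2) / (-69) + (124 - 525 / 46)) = -15180 / 2778851663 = -0.00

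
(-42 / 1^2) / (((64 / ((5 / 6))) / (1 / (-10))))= 7 / 128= 0.05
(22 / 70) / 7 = 11 / 245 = 0.04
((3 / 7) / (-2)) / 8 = -3 / 112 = -0.03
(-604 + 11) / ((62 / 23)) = -13639 / 62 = -219.98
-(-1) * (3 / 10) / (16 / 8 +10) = 1 / 40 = 0.02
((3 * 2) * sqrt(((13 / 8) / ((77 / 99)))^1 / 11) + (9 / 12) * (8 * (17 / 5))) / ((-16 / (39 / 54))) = -221 / 240-13 * sqrt(2002) / 4928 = -1.04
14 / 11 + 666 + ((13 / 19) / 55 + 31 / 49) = 34200732 / 51205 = 667.92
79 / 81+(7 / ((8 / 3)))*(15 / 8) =30571 / 5184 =5.90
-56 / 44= -1.27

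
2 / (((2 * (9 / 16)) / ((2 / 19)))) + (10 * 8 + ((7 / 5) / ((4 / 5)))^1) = 56045 / 684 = 81.94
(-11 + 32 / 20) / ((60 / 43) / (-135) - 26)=18189 / 50330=0.36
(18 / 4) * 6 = 27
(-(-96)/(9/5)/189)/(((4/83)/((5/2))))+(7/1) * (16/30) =52084/2835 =18.37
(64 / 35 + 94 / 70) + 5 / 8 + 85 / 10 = 3443 / 280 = 12.30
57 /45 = 1.27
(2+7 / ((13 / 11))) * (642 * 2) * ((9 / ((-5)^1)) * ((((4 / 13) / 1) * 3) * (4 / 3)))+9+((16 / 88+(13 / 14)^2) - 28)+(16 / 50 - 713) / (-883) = -181415559705007 / 8043335300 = -22554.77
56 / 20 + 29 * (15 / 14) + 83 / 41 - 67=-89269 / 2870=-31.10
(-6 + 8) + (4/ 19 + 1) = 61/ 19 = 3.21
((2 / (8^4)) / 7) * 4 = 1 / 3584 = 0.00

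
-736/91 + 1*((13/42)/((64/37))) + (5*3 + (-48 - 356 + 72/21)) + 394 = 18157/34944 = 0.52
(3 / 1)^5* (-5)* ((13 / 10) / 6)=-1053 / 4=-263.25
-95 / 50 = -19 / 10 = -1.90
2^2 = 4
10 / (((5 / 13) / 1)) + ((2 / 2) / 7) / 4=729 / 28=26.04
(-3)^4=81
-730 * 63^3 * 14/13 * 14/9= -3975191640/13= -305783972.31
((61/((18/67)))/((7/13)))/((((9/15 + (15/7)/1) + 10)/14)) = 1859585/4014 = 463.27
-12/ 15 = -4/ 5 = -0.80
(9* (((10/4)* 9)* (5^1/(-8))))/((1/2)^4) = -2025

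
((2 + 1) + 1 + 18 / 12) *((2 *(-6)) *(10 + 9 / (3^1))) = -858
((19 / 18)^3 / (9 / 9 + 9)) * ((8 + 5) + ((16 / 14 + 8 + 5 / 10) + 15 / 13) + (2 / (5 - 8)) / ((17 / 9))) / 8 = 99503513 / 288707328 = 0.34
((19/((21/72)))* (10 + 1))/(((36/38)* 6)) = 7942/63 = 126.06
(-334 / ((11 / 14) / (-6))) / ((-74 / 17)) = -585.94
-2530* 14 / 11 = -3220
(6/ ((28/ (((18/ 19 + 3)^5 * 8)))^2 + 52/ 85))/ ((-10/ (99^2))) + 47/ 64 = -144108626543715066347083049/ 14993237015654335886912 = -9611.58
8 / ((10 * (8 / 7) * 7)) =1 / 10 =0.10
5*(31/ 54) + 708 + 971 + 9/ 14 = 317995/ 189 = 1682.51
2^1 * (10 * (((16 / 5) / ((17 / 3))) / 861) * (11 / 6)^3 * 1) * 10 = 106480 / 131733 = 0.81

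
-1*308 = -308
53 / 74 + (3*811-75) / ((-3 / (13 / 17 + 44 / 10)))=-25529491 / 6290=-4058.74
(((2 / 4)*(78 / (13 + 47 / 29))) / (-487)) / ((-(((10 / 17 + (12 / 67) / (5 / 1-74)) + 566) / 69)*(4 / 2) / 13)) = 26577039879 / 6129738343744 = 0.00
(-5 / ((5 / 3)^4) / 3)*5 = -27 / 25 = -1.08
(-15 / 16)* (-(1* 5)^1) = 75 / 16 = 4.69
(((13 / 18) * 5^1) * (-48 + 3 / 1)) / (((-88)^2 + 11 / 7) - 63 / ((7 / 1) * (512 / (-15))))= -582400 / 27761073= -0.02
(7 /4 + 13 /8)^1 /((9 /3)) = 9 /8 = 1.12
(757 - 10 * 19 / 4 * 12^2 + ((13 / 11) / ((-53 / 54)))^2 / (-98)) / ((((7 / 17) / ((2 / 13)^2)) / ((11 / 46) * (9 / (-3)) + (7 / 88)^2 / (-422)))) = 92869220463279256595 / 370223152121831008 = 250.85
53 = 53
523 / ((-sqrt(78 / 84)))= -523 * sqrt(182) / 13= -542.74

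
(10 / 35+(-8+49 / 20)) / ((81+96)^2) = -737 / 4386060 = -0.00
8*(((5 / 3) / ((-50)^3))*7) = -7 / 9375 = -0.00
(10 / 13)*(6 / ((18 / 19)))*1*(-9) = -570 / 13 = -43.85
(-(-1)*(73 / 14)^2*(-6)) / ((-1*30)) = 5329 / 980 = 5.44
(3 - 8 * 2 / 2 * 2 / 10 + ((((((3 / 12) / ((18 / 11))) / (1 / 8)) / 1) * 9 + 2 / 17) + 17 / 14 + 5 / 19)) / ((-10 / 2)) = -2.80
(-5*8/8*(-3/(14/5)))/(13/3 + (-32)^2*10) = 225/430262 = 0.00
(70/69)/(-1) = -70/69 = -1.01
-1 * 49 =-49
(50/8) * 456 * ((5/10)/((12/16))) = 1900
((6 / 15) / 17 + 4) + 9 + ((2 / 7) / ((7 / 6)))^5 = 312721251363 / 24010396165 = 13.02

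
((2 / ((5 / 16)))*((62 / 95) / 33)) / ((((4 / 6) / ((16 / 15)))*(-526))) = -7936 / 20612625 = -0.00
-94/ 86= -47/ 43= -1.09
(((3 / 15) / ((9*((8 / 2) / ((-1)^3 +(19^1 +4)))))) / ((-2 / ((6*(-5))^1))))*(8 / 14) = 22 / 21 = 1.05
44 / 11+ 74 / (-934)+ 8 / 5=12891 / 2335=5.52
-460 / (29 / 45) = -20700 / 29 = -713.79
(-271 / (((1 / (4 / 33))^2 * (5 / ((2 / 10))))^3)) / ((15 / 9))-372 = -12511095950797516 / 33631978359375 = -372.00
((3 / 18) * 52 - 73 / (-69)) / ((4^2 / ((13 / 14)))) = 8723 / 15456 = 0.56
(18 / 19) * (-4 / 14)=-0.27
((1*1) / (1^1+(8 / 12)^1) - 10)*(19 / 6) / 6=-893 / 180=-4.96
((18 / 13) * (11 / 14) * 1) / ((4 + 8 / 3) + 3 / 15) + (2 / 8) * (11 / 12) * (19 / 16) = 3099437 / 7198464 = 0.43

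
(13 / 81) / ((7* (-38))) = -13 / 21546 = -0.00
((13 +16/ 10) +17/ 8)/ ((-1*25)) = -669/ 1000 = -0.67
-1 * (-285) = 285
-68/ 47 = -1.45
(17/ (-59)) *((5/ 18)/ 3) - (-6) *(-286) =-1716.03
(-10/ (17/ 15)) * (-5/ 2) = 375/ 17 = 22.06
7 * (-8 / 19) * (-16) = 896 / 19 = 47.16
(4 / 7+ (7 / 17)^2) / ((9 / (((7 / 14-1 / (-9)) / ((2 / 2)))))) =16489 / 327726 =0.05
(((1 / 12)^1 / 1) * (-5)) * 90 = -75 / 2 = -37.50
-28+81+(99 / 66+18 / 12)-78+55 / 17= -319 / 17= -18.76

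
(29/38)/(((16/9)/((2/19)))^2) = 2349/877952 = 0.00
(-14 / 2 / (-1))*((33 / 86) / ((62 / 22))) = 2541 / 2666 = 0.95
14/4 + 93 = 193/2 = 96.50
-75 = -75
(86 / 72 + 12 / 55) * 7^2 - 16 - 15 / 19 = 1972387 / 37620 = 52.43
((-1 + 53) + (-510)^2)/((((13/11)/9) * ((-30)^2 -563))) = 25755048/4381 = 5878.81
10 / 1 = 10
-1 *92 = -92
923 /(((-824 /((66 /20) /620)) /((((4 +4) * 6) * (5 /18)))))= -10153 /127720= -0.08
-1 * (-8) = 8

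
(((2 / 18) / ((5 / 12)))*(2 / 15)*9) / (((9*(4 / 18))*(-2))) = -0.08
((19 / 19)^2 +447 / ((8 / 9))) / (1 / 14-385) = -28217 / 21556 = -1.31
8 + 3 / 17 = 139 / 17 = 8.18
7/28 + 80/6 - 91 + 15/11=-10039/132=-76.05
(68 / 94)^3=39304 / 103823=0.38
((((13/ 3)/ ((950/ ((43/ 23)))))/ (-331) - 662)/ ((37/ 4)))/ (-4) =14363447659/ 802790850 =17.89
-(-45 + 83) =-38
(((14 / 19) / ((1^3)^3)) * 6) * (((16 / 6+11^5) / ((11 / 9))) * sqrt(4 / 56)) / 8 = 4348449 * sqrt(14) / 836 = 19462.21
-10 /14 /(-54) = 5 /378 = 0.01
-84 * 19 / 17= -1596 / 17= -93.88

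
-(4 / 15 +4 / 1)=-64 / 15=-4.27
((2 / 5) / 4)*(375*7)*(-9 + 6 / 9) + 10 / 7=-30605 / 14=-2186.07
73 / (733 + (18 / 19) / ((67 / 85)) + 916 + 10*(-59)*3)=-92929 / 152503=-0.61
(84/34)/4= 21/34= 0.62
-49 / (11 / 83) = -4067 / 11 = -369.73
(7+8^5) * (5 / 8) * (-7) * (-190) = 108976875 / 4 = 27244218.75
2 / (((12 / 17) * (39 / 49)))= 833 / 234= 3.56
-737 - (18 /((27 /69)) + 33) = -816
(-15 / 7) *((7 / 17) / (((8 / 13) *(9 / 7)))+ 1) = -9305 / 2856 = -3.26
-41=-41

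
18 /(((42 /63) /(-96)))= -2592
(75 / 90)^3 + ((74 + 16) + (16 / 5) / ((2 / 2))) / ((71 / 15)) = 310843 / 15336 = 20.27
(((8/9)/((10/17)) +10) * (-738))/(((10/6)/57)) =-7263396/25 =-290535.84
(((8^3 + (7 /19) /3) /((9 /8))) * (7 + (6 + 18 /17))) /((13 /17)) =55813192 /6669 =8369.05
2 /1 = 2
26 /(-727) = -26 /727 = -0.04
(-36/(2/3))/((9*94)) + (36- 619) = -27404/47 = -583.06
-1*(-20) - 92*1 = -72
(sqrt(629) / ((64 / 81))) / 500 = 81 * sqrt(629) / 32000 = 0.06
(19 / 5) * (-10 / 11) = -38 / 11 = -3.45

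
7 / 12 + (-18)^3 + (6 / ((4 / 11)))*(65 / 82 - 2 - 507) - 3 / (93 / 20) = -54211261 / 3813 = -14217.48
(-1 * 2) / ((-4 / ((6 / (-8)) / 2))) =-3 / 16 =-0.19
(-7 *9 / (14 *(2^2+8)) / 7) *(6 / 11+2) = -3 / 22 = -0.14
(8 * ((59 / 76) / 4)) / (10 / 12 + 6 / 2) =177 / 437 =0.41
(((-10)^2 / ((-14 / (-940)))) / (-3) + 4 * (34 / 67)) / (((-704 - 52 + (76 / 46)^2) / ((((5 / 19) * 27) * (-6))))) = -5617046844 / 44385691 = -126.55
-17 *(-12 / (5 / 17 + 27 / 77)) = 66759 / 211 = 316.39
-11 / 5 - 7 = -46 / 5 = -9.20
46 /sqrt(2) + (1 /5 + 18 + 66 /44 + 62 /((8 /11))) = 23 * sqrt(2) + 2099 /20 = 137.48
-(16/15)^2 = -256/225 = -1.14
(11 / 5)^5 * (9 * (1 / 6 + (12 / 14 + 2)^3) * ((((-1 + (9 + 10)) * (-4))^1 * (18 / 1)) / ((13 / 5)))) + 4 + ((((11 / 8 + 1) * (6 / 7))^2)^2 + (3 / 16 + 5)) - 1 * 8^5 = -27286112510084339 / 4994080000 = -5463691.51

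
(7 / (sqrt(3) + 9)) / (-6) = -7 / 52 + 7 * sqrt(3) / 468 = -0.11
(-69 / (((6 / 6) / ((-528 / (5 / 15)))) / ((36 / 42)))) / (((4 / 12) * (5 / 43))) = 84595104 / 35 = 2417002.97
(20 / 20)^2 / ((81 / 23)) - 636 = -51493 / 81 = -635.72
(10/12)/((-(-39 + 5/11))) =0.02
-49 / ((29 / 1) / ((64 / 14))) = -224 / 29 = -7.72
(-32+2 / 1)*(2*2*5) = -600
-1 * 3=-3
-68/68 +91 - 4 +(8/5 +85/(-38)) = 16219/190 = 85.36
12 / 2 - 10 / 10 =5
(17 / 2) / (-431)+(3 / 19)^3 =-93329 / 5912458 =-0.02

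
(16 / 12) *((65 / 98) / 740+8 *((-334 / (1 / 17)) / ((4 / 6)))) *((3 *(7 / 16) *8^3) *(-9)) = 142307212464 / 259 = 549448696.77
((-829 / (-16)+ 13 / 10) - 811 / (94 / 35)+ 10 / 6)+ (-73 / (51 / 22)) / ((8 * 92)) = -181735081 / 735080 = -247.23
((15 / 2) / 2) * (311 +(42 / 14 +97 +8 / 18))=18515 / 12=1542.92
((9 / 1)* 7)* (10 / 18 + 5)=350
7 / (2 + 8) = 7 / 10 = 0.70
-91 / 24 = -3.79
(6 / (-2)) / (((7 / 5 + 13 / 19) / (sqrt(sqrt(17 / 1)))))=-95*17^(1 / 4) / 66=-2.92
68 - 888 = -820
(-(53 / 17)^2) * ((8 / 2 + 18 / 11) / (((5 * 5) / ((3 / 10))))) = -261237 / 397375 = -0.66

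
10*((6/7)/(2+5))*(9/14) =270/343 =0.79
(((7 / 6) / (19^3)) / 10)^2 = 49 / 169365171600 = 0.00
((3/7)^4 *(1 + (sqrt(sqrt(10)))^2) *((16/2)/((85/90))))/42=1944/285719 + 1944 *sqrt(10)/285719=0.03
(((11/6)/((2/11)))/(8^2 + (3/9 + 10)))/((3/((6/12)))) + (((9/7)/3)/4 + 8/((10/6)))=923441/187320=4.93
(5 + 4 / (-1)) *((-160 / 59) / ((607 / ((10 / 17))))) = -1600 / 608821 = -0.00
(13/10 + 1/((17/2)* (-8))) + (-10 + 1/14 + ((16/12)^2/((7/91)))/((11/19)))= 7369231/235620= 31.28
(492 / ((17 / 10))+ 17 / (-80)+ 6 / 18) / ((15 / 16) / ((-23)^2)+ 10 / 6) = 624903997 / 3601025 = 173.54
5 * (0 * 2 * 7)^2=0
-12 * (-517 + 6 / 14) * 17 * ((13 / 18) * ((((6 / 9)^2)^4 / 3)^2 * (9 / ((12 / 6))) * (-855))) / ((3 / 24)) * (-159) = 2109551285370880 / 33480783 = 63007824.08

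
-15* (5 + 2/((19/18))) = -1965/19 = -103.42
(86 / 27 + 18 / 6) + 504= 13775 / 27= 510.19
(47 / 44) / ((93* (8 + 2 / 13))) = 611 / 433752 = 0.00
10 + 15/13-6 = 5.15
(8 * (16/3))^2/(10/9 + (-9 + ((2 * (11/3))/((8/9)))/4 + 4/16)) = -262144/803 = -326.46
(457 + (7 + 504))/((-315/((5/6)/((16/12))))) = -121/63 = -1.92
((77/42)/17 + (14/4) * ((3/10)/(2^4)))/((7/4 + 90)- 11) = 149/69360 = 0.00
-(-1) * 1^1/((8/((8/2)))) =1/2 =0.50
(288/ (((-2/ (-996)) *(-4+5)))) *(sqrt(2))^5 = 811328.66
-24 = -24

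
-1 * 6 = -6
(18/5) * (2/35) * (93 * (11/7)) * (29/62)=17226/1225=14.06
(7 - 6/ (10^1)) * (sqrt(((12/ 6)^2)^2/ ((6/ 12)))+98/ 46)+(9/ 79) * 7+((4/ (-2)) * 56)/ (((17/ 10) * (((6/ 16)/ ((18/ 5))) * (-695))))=65873171/ 4293571+128 * sqrt(2)/ 5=51.55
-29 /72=-0.40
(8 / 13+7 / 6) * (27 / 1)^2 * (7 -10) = -101331 / 26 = -3897.35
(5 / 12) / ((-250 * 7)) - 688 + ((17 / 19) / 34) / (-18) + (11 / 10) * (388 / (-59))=-9819924733 / 14124600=-695.24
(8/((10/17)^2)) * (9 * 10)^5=136521288000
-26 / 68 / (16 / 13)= -169 / 544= -0.31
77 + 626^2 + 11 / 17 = 6663212 / 17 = 391953.65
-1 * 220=-220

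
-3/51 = -1/17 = -0.06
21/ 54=7/ 18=0.39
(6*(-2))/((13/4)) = -48/13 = -3.69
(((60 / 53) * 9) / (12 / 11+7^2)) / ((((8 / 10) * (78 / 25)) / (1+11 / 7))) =556875 / 2657473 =0.21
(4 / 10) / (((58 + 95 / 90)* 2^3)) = 9 / 10630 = 0.00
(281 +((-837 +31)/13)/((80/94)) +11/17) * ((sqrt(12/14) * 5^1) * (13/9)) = 1396.12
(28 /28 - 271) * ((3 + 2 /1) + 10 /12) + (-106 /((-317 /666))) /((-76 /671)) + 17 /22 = -469129097 /132506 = -3540.44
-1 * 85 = -85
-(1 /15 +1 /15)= -2 /15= -0.13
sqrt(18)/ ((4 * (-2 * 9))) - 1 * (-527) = 527 - sqrt(2)/ 24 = 526.94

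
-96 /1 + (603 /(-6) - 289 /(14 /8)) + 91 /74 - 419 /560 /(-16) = -17066951 /47360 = -360.37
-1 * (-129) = 129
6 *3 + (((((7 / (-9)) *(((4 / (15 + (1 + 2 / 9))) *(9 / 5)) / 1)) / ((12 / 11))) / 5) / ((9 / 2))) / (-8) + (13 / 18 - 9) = 1277731 / 131400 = 9.72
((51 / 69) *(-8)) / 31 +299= 213051 / 713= 298.81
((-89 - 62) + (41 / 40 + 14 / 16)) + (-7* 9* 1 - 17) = -2291 / 10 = -229.10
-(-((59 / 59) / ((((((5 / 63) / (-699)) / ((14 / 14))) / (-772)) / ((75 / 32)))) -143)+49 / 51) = 6501784129 / 408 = 15935745.41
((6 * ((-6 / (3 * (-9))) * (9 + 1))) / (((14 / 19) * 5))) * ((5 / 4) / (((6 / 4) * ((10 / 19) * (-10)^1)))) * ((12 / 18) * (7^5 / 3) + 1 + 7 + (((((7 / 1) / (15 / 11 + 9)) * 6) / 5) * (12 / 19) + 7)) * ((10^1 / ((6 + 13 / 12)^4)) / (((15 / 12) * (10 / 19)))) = -12.98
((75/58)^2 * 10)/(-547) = -28125/920054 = -0.03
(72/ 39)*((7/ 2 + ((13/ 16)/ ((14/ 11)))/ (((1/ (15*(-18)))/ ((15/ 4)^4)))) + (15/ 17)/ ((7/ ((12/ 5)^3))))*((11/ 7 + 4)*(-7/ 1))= 3737657316249/ 1523200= 2453819.14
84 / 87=28 / 29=0.97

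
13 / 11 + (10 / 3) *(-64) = -7001 / 33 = -212.15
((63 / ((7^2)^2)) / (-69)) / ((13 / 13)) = -3 / 7889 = -0.00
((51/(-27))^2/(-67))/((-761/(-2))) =-578/4129947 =-0.00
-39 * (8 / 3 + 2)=-182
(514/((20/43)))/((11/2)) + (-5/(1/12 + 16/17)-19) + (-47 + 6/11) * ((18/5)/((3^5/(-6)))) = 1703962/9405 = 181.18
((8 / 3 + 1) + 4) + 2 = 29 / 3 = 9.67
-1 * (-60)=60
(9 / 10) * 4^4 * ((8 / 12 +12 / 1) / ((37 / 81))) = 1181952 / 185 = 6388.93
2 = 2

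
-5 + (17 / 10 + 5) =1.70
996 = 996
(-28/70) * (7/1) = -14/5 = -2.80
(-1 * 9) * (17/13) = -153/13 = -11.77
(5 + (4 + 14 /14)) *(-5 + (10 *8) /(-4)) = -250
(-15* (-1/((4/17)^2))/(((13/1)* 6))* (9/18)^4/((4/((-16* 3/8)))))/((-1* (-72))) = -0.00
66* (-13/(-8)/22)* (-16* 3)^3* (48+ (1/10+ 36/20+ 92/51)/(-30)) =-10970084736/425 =-25811964.08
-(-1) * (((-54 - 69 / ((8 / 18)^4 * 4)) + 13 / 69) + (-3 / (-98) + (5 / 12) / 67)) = -115024601851 / 231963648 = -495.87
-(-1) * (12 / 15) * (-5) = -4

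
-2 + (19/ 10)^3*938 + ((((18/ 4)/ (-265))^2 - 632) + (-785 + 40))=5054.74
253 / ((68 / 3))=759 / 68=11.16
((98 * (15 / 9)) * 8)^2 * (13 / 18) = 99881600 / 81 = 1233106.17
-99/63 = -11/7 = -1.57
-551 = -551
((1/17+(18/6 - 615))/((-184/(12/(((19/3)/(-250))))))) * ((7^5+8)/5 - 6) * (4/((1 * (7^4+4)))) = -31430583900/3573349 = -8795.83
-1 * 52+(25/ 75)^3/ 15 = -21059/ 405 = -52.00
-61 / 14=-4.36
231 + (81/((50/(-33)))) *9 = -12507/50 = -250.14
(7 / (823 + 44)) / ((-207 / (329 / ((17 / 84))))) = -64484 / 1016991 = -0.06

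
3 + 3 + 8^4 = 4102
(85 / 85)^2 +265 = 266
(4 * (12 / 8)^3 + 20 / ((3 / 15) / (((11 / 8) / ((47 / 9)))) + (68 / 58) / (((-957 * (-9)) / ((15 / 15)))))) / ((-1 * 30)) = -12595581 / 9488180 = -1.33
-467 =-467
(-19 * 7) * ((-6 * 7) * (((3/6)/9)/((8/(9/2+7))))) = 21413/48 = 446.10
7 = 7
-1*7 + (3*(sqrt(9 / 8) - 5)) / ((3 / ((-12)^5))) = 1244153 - 186624*sqrt(2) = 980226.81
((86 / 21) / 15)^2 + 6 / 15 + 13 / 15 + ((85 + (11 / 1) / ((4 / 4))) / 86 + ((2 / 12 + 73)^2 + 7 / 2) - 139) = 89093611357 / 17066700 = 5220.32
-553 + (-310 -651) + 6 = -1508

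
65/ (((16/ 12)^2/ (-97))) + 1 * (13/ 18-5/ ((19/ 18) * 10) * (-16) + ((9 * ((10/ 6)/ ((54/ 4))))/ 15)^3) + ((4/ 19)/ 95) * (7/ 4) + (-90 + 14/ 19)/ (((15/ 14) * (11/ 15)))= -22834728138589/ 6252895440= -3651.86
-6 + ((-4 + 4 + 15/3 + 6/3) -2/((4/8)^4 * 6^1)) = -13/3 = -4.33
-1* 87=-87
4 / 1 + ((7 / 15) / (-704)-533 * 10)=-56242567 / 10560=-5326.00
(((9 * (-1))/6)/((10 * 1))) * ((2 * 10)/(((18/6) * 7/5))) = -5/7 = -0.71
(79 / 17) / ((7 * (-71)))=-0.01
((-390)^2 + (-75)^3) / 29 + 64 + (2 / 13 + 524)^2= 1301208973 / 4901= 265498.67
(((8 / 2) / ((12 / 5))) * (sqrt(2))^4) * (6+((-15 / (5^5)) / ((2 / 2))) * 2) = 4992 / 125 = 39.94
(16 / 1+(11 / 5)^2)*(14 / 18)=3647 / 225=16.21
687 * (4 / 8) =687 / 2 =343.50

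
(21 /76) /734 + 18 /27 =111631 /167352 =0.67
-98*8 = -784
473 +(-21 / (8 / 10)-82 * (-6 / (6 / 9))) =4739 / 4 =1184.75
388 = 388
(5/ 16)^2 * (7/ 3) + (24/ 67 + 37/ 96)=16663/ 17152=0.97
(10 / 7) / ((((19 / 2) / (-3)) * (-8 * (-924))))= -5 / 81928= -0.00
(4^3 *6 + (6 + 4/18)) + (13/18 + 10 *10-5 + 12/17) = 148915/306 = 486.65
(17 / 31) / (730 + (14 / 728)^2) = 2704 / 3599503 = 0.00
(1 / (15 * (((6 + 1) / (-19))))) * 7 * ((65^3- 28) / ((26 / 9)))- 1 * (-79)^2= -16463359 / 130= -126641.22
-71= -71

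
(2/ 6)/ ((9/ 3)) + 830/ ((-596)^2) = 181343/ 1598472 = 0.11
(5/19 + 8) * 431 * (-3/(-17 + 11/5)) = 1015005/1406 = 721.91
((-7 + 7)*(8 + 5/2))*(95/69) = 0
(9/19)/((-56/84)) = -27/38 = -0.71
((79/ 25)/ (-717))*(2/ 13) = -158/ 233025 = -0.00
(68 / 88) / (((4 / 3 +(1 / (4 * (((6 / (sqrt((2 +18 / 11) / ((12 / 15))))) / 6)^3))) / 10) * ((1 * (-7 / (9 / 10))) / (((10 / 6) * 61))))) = -9034344 / 1153201 +699975 * sqrt(22) / 2306402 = -6.41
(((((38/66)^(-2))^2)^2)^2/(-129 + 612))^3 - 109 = 275702908585178886083323213709400906772289154276836797435680194534409094/100149889356713537660884926277429502213480960504330359279592244802721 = 2752.90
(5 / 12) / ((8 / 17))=85 / 96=0.89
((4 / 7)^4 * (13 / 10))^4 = 7666785058816 / 20770581606000625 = 0.00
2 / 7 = 0.29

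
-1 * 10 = -10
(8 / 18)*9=4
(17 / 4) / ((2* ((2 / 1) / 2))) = 17 / 8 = 2.12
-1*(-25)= 25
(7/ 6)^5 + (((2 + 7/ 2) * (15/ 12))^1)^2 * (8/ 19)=3259633/ 147744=22.06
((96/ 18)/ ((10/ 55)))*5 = 440/ 3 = 146.67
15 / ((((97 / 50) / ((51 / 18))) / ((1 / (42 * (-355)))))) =-425 / 289254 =-0.00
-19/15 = -1.27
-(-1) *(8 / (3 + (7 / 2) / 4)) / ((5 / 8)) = 512 / 155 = 3.30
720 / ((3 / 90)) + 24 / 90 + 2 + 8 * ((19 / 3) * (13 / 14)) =21649.31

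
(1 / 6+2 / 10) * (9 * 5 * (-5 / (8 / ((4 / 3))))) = -55 / 4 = -13.75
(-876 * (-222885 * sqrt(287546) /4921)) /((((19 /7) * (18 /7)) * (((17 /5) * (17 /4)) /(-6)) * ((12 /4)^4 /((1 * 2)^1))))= -674928800 * sqrt(287546) /11580519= -31252.42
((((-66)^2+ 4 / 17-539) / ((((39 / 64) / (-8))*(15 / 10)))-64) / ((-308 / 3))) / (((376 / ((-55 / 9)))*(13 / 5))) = -2476850 / 1215279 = -2.04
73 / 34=2.15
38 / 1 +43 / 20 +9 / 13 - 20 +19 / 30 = 16751 / 780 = 21.48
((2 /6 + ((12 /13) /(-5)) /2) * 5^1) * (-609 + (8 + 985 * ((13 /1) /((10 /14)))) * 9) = 2519294 /13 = 193791.85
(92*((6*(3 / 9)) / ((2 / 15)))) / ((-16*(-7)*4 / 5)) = 1725 / 112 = 15.40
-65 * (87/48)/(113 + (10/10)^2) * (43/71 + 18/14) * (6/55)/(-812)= 3055/11633776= 0.00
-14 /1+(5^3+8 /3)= 341 /3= 113.67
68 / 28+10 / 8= 3.68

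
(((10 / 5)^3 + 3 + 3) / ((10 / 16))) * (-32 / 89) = -8.05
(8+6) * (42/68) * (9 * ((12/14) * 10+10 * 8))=117180/17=6892.94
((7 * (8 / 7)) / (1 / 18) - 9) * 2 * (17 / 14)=2295 / 7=327.86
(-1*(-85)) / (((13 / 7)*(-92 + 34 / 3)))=-1785 / 3146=-0.57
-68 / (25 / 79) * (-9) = 48348 / 25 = 1933.92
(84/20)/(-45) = -7/75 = -0.09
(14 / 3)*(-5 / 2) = -35 / 3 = -11.67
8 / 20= 2 / 5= 0.40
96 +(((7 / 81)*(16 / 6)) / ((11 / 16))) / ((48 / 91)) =774920 / 8019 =96.64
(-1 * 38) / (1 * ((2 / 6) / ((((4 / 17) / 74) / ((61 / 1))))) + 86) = -228 / 38885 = -0.01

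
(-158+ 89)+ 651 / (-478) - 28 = -47017 / 478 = -98.36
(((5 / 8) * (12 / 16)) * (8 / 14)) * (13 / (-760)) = -39 / 8512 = -0.00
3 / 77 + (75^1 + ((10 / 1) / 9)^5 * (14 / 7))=356585122 / 4546773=78.43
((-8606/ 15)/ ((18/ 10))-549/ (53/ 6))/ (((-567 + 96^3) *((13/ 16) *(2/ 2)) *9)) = -8720896/ 148033763163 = -0.00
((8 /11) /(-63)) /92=-2 /15939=-0.00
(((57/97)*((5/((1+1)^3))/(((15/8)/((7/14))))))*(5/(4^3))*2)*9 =855/6208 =0.14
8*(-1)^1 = -8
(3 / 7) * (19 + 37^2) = 4164 / 7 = 594.86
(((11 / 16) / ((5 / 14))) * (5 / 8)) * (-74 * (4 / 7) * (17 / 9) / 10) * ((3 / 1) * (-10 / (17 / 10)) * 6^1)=1017.50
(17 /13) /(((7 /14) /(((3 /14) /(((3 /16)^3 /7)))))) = 69632 /117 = 595.15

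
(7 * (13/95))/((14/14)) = 91/95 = 0.96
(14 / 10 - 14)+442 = 2147 / 5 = 429.40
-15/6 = -5/2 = -2.50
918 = 918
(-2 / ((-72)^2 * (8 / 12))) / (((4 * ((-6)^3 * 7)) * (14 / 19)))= 19 / 146313216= 0.00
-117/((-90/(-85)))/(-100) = 221/200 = 1.10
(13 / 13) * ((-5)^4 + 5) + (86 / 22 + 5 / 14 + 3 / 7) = 97743 / 154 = 634.69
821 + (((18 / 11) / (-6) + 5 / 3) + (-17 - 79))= 23971 / 33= 726.39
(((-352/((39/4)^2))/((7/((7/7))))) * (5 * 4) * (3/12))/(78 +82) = -176/10647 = -0.02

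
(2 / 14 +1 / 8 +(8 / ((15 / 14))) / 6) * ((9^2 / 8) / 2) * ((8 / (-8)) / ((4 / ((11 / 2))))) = -377289 / 35840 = -10.53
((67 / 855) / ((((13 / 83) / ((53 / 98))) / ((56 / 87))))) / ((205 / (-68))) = -80167376 / 1387652175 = -0.06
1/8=0.12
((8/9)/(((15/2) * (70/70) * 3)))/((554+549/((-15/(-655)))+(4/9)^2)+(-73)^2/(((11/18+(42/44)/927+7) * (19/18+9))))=224790416/139956072811285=0.00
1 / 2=0.50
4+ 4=8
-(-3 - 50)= 53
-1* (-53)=53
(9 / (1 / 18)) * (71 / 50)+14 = 6101 / 25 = 244.04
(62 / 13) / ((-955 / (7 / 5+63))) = -19964 / 62075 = -0.32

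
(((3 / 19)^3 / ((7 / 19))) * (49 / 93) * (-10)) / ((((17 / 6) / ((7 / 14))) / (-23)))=43470 / 190247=0.23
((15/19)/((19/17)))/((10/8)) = 0.57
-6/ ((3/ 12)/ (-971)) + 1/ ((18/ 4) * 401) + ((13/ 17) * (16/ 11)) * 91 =15795784958/ 674883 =23405.22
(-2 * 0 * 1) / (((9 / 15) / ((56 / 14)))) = 0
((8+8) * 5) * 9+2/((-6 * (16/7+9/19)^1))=792587/1101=719.88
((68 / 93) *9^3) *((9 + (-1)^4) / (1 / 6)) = 991440 / 31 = 31981.94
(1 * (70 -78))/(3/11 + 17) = -44/95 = -0.46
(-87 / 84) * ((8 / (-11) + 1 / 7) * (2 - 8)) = -3915 / 1078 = -3.63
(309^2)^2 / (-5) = -9116621361 / 5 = -1823324272.20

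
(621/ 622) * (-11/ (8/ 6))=-20493/ 2488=-8.24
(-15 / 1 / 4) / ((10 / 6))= -9 / 4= -2.25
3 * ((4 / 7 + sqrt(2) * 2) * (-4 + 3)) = -6 * sqrt(2) - 12 / 7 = -10.20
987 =987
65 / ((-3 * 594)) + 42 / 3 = 24883 / 1782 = 13.96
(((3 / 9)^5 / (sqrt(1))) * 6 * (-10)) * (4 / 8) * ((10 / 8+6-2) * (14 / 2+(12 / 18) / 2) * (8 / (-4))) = 770 / 81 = 9.51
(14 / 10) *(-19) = -133 / 5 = -26.60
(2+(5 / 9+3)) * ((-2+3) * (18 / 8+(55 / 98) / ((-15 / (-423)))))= 29525 / 294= 100.43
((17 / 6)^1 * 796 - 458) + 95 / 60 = 21587 / 12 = 1798.92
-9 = -9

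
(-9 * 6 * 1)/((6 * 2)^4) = -1/384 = -0.00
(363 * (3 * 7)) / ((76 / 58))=221067 / 38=5817.55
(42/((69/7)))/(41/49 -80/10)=-0.59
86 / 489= 0.18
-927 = -927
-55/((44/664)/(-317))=263110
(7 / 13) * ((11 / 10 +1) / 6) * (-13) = -49 / 20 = -2.45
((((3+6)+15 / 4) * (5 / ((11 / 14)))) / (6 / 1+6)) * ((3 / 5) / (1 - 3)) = -357 / 176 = -2.03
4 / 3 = 1.33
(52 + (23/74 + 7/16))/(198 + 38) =31227/139712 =0.22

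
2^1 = 2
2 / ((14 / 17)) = 17 / 7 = 2.43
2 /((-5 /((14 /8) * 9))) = -63 /10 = -6.30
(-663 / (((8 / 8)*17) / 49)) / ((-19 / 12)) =22932 / 19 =1206.95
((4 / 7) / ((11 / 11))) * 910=520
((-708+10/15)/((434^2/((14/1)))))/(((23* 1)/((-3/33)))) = 1061/5105793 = 0.00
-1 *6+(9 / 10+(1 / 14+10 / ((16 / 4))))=-177 / 70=-2.53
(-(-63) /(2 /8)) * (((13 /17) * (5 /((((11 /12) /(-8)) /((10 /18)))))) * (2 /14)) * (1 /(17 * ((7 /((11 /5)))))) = -24960 /2023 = -12.34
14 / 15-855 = -854.07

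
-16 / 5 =-3.20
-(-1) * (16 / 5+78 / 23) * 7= 5306 / 115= 46.14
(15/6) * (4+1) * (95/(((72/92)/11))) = 600875/36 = 16690.97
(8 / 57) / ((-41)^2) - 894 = -894.00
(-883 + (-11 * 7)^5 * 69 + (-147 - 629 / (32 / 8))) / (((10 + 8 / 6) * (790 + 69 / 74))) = -82925039960991 / 3979972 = -20835583.76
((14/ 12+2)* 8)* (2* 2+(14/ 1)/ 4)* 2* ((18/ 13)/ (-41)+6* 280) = 340260360/ 533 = 638387.17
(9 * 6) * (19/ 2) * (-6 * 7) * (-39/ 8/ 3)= 35012.25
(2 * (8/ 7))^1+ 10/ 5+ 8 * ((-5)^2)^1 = 1430/ 7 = 204.29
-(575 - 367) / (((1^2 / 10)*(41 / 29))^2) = -17492800 / 1681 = -10406.19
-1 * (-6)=6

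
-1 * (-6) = 6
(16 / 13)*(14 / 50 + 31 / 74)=10344 / 12025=0.86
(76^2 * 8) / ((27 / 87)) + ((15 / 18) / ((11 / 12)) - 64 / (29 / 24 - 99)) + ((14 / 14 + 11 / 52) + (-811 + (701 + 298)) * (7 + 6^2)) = 1896678814919 / 12082356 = 156979.22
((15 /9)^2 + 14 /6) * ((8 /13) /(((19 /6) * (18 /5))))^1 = 1840 /6669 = 0.28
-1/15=-0.07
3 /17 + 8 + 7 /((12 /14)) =1667 /102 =16.34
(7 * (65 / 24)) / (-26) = -35 / 48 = -0.73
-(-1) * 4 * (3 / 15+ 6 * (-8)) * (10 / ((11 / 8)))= -1390.55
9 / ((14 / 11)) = 99 / 14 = 7.07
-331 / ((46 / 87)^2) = -2505339 / 2116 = -1184.00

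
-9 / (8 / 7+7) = -21 / 19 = -1.11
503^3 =127263527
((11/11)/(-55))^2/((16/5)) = 0.00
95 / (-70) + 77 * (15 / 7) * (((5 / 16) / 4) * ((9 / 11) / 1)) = 4117 / 448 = 9.19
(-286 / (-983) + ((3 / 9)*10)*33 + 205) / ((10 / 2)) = 309931 / 4915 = 63.06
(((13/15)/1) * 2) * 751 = 19526/15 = 1301.73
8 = 8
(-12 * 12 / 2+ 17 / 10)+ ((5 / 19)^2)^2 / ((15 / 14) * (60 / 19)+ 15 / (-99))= -13679376299 / 194589830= -70.30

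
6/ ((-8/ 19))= -57/ 4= -14.25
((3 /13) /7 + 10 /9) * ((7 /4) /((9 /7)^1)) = 6559 /4212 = 1.56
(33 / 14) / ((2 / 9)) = 10.61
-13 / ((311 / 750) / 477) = -4650750 / 311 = -14954.18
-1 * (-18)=18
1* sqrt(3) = sqrt(3) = 1.73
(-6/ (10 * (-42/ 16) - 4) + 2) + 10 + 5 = 2081/ 121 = 17.20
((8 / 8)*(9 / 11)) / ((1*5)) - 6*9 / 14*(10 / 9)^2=-5311 / 1155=-4.60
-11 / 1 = -11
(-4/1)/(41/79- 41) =158/1599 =0.10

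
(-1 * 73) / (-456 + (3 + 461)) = -73 / 8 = -9.12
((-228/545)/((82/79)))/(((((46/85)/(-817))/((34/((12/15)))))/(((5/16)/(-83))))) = -26580420975/273002272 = -97.36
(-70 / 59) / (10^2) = -7 / 590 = -0.01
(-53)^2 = 2809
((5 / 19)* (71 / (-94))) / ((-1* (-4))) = -355 / 7144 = -0.05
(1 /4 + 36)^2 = 21025 /16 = 1314.06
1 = 1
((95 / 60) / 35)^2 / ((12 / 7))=361 / 302400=0.00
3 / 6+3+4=15 / 2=7.50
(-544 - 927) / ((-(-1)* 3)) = -1471 / 3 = -490.33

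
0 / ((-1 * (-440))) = 0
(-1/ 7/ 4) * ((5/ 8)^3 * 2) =-125/ 7168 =-0.02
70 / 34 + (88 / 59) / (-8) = 1878 / 1003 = 1.87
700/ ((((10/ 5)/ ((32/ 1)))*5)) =2240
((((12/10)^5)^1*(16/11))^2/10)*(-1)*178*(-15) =4132984061952/1181640625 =3497.67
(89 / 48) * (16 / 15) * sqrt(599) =89 * sqrt(599) / 45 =48.41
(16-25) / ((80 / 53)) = -5.96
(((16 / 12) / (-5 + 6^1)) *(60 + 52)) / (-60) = -112 / 45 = -2.49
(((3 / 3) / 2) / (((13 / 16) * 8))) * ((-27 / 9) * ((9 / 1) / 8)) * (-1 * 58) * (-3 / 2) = -2349 / 104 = -22.59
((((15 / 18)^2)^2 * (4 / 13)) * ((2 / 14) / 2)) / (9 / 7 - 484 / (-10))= 0.00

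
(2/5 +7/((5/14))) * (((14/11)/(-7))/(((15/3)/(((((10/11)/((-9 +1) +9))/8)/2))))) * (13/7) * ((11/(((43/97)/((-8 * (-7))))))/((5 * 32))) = -1261/1892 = -0.67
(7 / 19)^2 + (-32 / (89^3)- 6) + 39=8432827626 / 254493809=33.14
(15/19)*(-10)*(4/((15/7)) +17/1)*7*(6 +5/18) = -1119265/171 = -6545.41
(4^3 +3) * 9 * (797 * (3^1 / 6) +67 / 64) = 15419313 / 64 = 240926.77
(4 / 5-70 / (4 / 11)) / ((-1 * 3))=639 / 10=63.90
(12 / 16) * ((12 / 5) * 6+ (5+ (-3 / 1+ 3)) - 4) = 231 / 20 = 11.55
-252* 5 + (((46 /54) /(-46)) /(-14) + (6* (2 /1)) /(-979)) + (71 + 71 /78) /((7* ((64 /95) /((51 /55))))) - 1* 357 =-493510526095 /307891584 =-1602.87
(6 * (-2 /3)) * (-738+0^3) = 2952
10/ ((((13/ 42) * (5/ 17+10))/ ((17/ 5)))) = 3468/ 325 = 10.67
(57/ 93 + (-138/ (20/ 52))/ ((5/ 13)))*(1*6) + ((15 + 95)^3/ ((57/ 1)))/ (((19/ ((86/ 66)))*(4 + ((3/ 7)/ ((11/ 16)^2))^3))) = -9540879314886429248/ 1815187104567225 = -5256.14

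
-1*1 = -1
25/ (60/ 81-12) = -675/ 304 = -2.22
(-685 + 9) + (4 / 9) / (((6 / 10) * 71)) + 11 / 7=-9050017 / 13419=-674.42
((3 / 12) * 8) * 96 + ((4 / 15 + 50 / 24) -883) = -13773 / 20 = -688.65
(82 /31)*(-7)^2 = 4018 /31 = 129.61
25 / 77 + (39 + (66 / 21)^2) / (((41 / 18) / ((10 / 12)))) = 402350 / 22099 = 18.21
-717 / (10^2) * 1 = -717 / 100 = -7.17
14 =14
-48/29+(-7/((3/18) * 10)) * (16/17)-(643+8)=-1618539/2465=-656.61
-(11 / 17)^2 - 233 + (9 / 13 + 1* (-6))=-896895 / 3757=-238.73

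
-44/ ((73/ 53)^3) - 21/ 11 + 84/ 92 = -1755331048/ 98421301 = -17.83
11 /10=1.10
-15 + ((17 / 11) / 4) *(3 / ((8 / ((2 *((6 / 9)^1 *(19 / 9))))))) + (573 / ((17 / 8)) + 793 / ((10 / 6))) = 49201151 / 67320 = 730.85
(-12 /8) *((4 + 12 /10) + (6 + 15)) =-393 /10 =-39.30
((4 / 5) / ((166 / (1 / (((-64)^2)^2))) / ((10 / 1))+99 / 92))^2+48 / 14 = 3.43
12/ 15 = 4/ 5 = 0.80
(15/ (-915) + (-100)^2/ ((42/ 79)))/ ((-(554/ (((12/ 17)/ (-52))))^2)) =-72284937/ 6400766020012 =-0.00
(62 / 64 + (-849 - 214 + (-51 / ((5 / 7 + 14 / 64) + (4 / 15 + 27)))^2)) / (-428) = 304169245766785 / 122959291405696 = 2.47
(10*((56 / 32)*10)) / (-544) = -0.32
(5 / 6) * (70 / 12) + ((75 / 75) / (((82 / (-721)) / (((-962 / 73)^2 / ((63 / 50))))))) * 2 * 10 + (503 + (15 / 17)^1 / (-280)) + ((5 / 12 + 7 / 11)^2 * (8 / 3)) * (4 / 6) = -48371486219466145 / 2038622975928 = -23727.53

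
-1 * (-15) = 15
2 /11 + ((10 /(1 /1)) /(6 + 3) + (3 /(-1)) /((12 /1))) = 413 /396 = 1.04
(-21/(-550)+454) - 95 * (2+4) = -63779/550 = -115.96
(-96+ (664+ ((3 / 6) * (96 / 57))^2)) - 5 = 203499 / 361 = 563.71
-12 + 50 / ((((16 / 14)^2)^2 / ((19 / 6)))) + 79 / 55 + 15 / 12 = 56431597 / 675840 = 83.50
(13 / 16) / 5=13 / 80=0.16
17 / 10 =1.70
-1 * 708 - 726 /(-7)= -4230 /7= -604.29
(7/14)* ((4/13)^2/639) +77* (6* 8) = 399134744/107991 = 3696.00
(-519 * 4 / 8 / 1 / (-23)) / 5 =519 / 230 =2.26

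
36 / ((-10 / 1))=-18 / 5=-3.60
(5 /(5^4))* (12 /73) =12 /9125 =0.00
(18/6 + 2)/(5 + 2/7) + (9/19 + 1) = 1701/703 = 2.42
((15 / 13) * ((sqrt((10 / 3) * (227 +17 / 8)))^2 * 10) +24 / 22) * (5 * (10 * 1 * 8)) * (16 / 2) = 310238400 / 11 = 28203490.91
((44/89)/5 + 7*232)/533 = 3.05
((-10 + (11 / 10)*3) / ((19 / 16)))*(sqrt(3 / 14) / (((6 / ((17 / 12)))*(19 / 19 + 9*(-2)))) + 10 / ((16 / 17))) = -59.91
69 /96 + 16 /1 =535 /32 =16.72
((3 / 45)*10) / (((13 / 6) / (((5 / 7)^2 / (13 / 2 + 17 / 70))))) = 125 / 5369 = 0.02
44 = 44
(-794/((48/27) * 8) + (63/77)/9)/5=-39239/3520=-11.15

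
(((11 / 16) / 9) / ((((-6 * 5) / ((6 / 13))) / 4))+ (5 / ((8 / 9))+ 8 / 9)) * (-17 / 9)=-517871 / 42120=-12.30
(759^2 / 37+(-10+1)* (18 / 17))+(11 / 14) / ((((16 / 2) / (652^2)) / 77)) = 2031927404 / 629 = 3230409.23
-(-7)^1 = 7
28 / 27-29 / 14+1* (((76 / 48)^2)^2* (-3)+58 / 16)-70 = -1391261 / 16128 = -86.26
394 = 394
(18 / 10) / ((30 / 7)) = 21 / 50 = 0.42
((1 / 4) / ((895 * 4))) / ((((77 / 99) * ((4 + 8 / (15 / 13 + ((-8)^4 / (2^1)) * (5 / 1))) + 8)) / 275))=65901825 / 32031170752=0.00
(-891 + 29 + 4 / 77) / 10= -86.19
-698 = -698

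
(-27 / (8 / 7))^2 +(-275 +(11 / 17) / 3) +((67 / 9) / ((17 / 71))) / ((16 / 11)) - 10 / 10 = 2974141 / 9792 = 303.73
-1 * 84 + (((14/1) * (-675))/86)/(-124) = -443163/5332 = -83.11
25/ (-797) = -25/ 797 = -0.03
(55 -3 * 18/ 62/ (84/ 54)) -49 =5.44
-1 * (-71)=71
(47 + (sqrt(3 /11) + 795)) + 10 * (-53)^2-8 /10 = sqrt(33) /11 + 144656 /5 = 28931.72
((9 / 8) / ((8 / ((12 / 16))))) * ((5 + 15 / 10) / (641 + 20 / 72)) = 3159 / 2955008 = 0.00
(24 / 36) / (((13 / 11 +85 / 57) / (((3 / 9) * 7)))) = 1463 / 2514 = 0.58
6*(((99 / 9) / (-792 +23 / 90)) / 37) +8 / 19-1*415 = -20767894253 / 50093671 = -414.58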